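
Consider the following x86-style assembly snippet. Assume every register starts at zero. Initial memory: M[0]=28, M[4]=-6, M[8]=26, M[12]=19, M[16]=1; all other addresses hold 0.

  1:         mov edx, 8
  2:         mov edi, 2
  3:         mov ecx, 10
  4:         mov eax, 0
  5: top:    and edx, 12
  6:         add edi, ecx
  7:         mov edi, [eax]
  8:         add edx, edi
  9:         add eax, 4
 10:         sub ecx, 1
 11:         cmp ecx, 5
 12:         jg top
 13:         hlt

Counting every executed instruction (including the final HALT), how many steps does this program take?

45

after mov edx, 8: edx=8
after mov edi, 2: edi=2
after mov ecx, 10: ecx=10
after mov eax, 0: eax=0
after and edx, 12: edx=8&12=8
after add edi, ecx: edi=2+10=12
after mov edi, [eax]: edi=M[0]=28
after add edx, edi: edx=8+28=36
after add eax, 4: eax=0+4=4
after sub ecx, 1: ecx=10-1=9
cmp ecx, 5  (cmp 9,5)
jg top: taken
after and edx, 12: edx=36&12=4
after add edi, ecx: edi=28+9=37
after mov edi, [eax]: edi=M[4]=-6
after add edx, edi: edx=4+(-6)=-2
after add eax, 4: eax=4+4=8
after sub ecx, 1: ecx=9-1=8
cmp ecx, 5  (cmp 8,5)
jg top: taken
after and edx, 12: edx=(-2)&12=12
after add edi, ecx: edi=(-6)+8=2
after mov edi, [eax]: edi=M[8]=26
after add edx, edi: edx=12+26=38
after add eax, 4: eax=8+4=12
after sub ecx, 1: ecx=8-1=7
cmp ecx, 5  (cmp 7,5)
jg top: taken
after and edx, 12: edx=38&12=4
after add edi, ecx: edi=26+7=33
after mov edi, [eax]: edi=M[12]=19
after add edx, edi: edx=4+19=23
after add eax, 4: eax=12+4=16
after sub ecx, 1: ecx=7-1=6
cmp ecx, 5  (cmp 6,5)
jg top: taken
after and edx, 12: edx=23&12=4
after add edi, ecx: edi=19+6=25
after mov edi, [eax]: edi=M[16]=1
after add edx, edi: edx=4+1=5
after add eax, 4: eax=16+4=20
after sub ecx, 1: ecx=6-1=5
cmp ecx, 5  (cmp 5,5)
jg top: not taken
halt.
Total executed instructions: 45.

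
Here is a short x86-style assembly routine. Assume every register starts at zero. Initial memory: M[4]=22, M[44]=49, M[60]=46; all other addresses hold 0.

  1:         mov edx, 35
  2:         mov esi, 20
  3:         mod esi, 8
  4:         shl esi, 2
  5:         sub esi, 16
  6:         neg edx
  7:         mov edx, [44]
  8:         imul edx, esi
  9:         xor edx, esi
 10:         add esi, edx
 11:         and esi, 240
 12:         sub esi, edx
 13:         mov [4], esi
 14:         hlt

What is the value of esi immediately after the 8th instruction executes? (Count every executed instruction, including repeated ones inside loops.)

0

mov edx, 35 → edx=35
mov esi, 20 → esi=20
mod esi, 8 → esi=20%8=4
shl esi, 2 → esi=4<<2=16
sub esi, 16 → esi=16-16=0
neg edx → edx=-(35)=-35
mov edx, [44] → edx=M[44]=49
imul edx, esi → edx=49*0=0
After step 8: esi = 0.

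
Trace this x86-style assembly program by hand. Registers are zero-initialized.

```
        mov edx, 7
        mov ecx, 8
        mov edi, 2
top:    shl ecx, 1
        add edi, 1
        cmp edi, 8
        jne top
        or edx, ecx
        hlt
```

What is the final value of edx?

after mov edx, 7: edx=7
after mov ecx, 8: ecx=8
after mov edi, 2: edi=2
after shl ecx, 1: ecx=8<<1=16
after add edi, 1: edi=2+1=3
cmp edi, 8  (cmp 3,8)
jne top: taken
after shl ecx, 1: ecx=16<<1=32
after add edi, 1: edi=3+1=4
cmp edi, 8  (cmp 4,8)
jne top: taken
after shl ecx, 1: ecx=32<<1=64
after add edi, 1: edi=4+1=5
cmp edi, 8  (cmp 5,8)
jne top: taken
after shl ecx, 1: ecx=64<<1=128
after add edi, 1: edi=5+1=6
cmp edi, 8  (cmp 6,8)
jne top: taken
after shl ecx, 1: ecx=128<<1=256
after add edi, 1: edi=6+1=7
cmp edi, 8  (cmp 7,8)
jne top: taken
after shl ecx, 1: ecx=256<<1=512
after add edi, 1: edi=7+1=8
cmp edi, 8  (cmp 8,8)
jne top: not taken
after or edx, ecx: edx=7|512=519
halt.

519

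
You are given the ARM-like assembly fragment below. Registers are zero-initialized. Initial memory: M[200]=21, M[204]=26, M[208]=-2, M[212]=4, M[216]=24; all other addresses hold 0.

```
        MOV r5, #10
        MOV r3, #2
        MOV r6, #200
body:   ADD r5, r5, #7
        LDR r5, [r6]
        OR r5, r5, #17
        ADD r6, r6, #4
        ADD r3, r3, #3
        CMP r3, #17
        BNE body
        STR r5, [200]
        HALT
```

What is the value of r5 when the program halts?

25

after MOV r5, #10: r5=10
after MOV r3, #2: r3=2
after MOV r6, #200: r6=200
after ADD r5, r5, #7: r5=10+7=17
after LDR r5, [r6]: r5=M[200]=21
after OR r5, r5, #17: r5=21|17=21
after ADD r6, r6, #4: r6=200+4=204
after ADD r3, r3, #3: r3=2+3=5
CMP r3, #17  (cmp 5,17)
BNE body: taken
after ADD r5, r5, #7: r5=21+7=28
after LDR r5, [r6]: r5=M[204]=26
after OR r5, r5, #17: r5=26|17=27
after ADD r6, r6, #4: r6=204+4=208
after ADD r3, r3, #3: r3=5+3=8
CMP r3, #17  (cmp 8,17)
BNE body: taken
after ADD r5, r5, #7: r5=27+7=34
after LDR r5, [r6]: r5=M[208]=-2
after OR r5, r5, #17: r5=(-2)|17=-1
after ADD r6, r6, #4: r6=208+4=212
after ADD r3, r3, #3: r3=8+3=11
CMP r3, #17  (cmp 11,17)
BNE body: taken
after ADD r5, r5, #7: r5=(-1)+7=6
after LDR r5, [r6]: r5=M[212]=4
after OR r5, r5, #17: r5=4|17=21
after ADD r6, r6, #4: r6=212+4=216
after ADD r3, r3, #3: r3=11+3=14
CMP r3, #17  (cmp 14,17)
BNE body: taken
after ADD r5, r5, #7: r5=21+7=28
after LDR r5, [r6]: r5=M[216]=24
after OR r5, r5, #17: r5=24|17=25
after ADD r6, r6, #4: r6=216+4=220
after ADD r3, r3, #3: r3=14+3=17
CMP r3, #17  (cmp 17,17)
BNE body: not taken
STR r5, [200] → M[200]=25
halt.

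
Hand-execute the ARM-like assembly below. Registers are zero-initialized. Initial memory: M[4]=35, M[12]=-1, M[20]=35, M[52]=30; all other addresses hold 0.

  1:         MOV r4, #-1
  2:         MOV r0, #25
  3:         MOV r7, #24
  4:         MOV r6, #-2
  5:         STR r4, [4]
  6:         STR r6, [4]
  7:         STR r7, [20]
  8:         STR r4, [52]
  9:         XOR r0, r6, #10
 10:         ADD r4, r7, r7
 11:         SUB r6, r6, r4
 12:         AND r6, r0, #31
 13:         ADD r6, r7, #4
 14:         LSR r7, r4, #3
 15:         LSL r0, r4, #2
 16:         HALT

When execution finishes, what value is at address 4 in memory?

-2

after MOV r4, #-1: r4=-1
after MOV r0, #25: r0=25
after MOV r7, #24: r7=24
after MOV r6, #-2: r6=-2
STR r4, [4] → M[4]=-1
STR r6, [4] → M[4]=-2
STR r7, [20] → M[20]=24
STR r4, [52] → M[52]=-1
after XOR r0, r6, #10: r0=(-2)^10=-12
after ADD r4, r7, r7: r4=24+24=48
after SUB r6, r6, r4: r6=(-2)-48=-50
after AND r6, r0, #31: r6=(-12)&31=20
after ADD r6, r7, #4: r6=24+4=28
after LSR r7, r4, #3: r7=48>>3=6
after LSL r0, r4, #2: r0=48<<2=192
halt.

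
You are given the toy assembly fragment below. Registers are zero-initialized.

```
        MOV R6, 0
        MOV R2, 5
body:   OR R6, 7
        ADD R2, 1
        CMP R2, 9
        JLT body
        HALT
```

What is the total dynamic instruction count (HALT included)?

MOV R6, 0 → R6=0
MOV R2, 5 → R2=5
OR R6, 7 → R6=0|7=7
ADD R2, 1 → R2=5+1=6
CMP R2, 9  (cmp 6,9)
JLT body: taken
OR R6, 7 → R6=7|7=7
ADD R2, 1 → R2=6+1=7
CMP R2, 9  (cmp 7,9)
JLT body: taken
OR R6, 7 → R6=7|7=7
ADD R2, 1 → R2=7+1=8
CMP R2, 9  (cmp 8,9)
JLT body: taken
OR R6, 7 → R6=7|7=7
ADD R2, 1 → R2=8+1=9
CMP R2, 9  (cmp 9,9)
JLT body: not taken
halt.
Total executed instructions: 19.

19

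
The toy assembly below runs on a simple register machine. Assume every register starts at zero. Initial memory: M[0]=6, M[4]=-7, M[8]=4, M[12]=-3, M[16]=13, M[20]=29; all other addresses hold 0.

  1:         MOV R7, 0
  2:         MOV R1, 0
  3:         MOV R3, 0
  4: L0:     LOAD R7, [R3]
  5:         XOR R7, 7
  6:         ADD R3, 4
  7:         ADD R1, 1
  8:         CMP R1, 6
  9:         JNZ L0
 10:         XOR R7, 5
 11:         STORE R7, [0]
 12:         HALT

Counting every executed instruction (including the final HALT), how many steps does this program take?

MOV R7, 0 → R7=0
MOV R1, 0 → R1=0
MOV R3, 0 → R3=0
LOAD R7, [R3] → R7=M[0]=6
XOR R7, 7 → R7=6^7=1
ADD R3, 4 → R3=0+4=4
ADD R1, 1 → R1=0+1=1
CMP R1, 6  (cmp 1,6)
JNZ L0: taken
LOAD R7, [R3] → R7=M[4]=-7
XOR R7, 7 → R7=(-7)^7=-2
ADD R3, 4 → R3=4+4=8
ADD R1, 1 → R1=1+1=2
CMP R1, 6  (cmp 2,6)
JNZ L0: taken
LOAD R7, [R3] → R7=M[8]=4
XOR R7, 7 → R7=4^7=3
ADD R3, 4 → R3=8+4=12
ADD R1, 1 → R1=2+1=3
CMP R1, 6  (cmp 3,6)
JNZ L0: taken
LOAD R7, [R3] → R7=M[12]=-3
XOR R7, 7 → R7=(-3)^7=-6
ADD R3, 4 → R3=12+4=16
ADD R1, 1 → R1=3+1=4
CMP R1, 6  (cmp 4,6)
JNZ L0: taken
LOAD R7, [R3] → R7=M[16]=13
XOR R7, 7 → R7=13^7=10
ADD R3, 4 → R3=16+4=20
ADD R1, 1 → R1=4+1=5
CMP R1, 6  (cmp 5,6)
JNZ L0: taken
LOAD R7, [R3] → R7=M[20]=29
XOR R7, 7 → R7=29^7=26
ADD R3, 4 → R3=20+4=24
ADD R1, 1 → R1=5+1=6
CMP R1, 6  (cmp 6,6)
JNZ L0: not taken
XOR R7, 5 → R7=26^5=31
STORE R7, [0] → M[0]=31
halt.
Total executed instructions: 42.

42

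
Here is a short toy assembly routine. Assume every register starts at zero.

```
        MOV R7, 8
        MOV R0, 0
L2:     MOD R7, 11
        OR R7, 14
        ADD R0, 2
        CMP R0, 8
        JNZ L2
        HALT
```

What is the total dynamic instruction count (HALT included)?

R7=8
R0=0
R7=8%11=8
R7=8|14=14
R0=0+2=2
CMP R0, 8  (cmp 2,8)
JNZ L2: taken
R7=14%11=3
R7=3|14=15
R0=2+2=4
CMP R0, 8  (cmp 4,8)
JNZ L2: taken
R7=15%11=4
R7=4|14=14
R0=4+2=6
CMP R0, 8  (cmp 6,8)
JNZ L2: taken
R7=14%11=3
R7=3|14=15
R0=6+2=8
CMP R0, 8  (cmp 8,8)
JNZ L2: not taken
halt.
Total executed instructions: 23.

23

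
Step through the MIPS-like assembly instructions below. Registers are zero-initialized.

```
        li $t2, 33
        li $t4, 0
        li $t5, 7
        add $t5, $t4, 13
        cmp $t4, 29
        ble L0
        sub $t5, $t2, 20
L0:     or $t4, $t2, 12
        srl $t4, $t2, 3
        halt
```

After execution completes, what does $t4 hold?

after li $t2, 33: $t2=33
after li $t4, 0: $t4=0
after li $t5, 7: $t5=7
after add $t5, $t4, 13: $t5=0+13=13
cmp $t4, 29  (cmp 0,29)
ble L0: taken
after or $t4, $t2, 12: $t4=33|12=45
after srl $t4, $t2, 3: $t4=33>>3=4
halt.

4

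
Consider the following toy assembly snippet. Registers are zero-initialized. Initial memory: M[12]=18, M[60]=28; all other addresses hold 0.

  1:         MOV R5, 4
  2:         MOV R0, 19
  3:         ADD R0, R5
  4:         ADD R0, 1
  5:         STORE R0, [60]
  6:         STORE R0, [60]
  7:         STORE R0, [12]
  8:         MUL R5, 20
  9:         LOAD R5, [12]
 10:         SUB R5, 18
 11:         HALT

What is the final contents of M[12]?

24

R5=4
R0=19
R0=19+4=23
R0=23+1=24
STORE R0, [60] → M[60]=24
STORE R0, [60] → M[60]=24
STORE R0, [12] → M[12]=24
R5=4*20=80
R5=M[12]=24
R5=24-18=6
halt.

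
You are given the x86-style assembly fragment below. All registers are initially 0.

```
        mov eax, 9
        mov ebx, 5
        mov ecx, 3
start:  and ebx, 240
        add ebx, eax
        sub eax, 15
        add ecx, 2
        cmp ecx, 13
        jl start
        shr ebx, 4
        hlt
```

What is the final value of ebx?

6

eax=9
ebx=5
ecx=3
ebx=5&240=0
ebx=0+9=9
eax=9-15=-6
ecx=3+2=5
cmp ecx, 13  (cmp 5,13)
jl start: taken
ebx=9&240=0
ebx=0+(-6)=-6
eax=(-6)-15=-21
ecx=5+2=7
cmp ecx, 13  (cmp 7,13)
jl start: taken
ebx=(-6)&240=240
ebx=240+(-21)=219
eax=(-21)-15=-36
ecx=7+2=9
cmp ecx, 13  (cmp 9,13)
jl start: taken
ebx=219&240=208
ebx=208+(-36)=172
eax=(-36)-15=-51
ecx=9+2=11
cmp ecx, 13  (cmp 11,13)
jl start: taken
ebx=172&240=160
ebx=160+(-51)=109
eax=(-51)-15=-66
ecx=11+2=13
cmp ecx, 13  (cmp 13,13)
jl start: not taken
ebx=109>>4=6
halt.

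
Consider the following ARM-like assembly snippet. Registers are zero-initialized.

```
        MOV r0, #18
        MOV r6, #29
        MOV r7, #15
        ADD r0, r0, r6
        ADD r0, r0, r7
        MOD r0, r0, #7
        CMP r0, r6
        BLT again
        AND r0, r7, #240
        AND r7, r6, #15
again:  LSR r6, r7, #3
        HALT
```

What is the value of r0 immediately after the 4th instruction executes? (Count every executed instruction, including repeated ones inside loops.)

r0=18
r6=29
r7=15
r0=18+29=47
After step 4: r0 = 47.

47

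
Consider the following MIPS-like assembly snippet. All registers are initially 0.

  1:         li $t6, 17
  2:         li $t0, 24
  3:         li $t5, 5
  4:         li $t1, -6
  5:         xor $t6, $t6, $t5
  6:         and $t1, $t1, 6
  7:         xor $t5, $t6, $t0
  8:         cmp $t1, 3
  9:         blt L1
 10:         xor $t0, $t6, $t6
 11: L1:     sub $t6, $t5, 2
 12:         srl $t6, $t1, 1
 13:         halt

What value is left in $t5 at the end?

li $t6, 17 → $t6=17
li $t0, 24 → $t0=24
li $t5, 5 → $t5=5
li $t1, -6 → $t1=-6
xor $t6, $t6, $t5 → $t6=17^5=20
and $t1, $t1, 6 → $t1=(-6)&6=2
xor $t5, $t6, $t0 → $t5=20^24=12
cmp $t1, 3  (cmp 2,3)
blt L1: taken
sub $t6, $t5, 2 → $t6=12-2=10
srl $t6, $t1, 1 → $t6=2>>1=1
halt.

12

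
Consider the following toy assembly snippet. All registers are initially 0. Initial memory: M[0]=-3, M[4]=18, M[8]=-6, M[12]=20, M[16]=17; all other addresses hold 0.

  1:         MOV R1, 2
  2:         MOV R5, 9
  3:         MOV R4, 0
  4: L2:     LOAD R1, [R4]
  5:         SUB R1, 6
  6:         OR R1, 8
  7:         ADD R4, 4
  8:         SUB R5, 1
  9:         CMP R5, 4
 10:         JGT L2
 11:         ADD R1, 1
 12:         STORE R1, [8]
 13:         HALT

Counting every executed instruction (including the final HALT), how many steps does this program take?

41

MOV R1, 2 → R1=2
MOV R5, 9 → R5=9
MOV R4, 0 → R4=0
LOAD R1, [R4] → R1=M[0]=-3
SUB R1, 6 → R1=(-3)-6=-9
OR R1, 8 → R1=(-9)|8=-1
ADD R4, 4 → R4=0+4=4
SUB R5, 1 → R5=9-1=8
CMP R5, 4  (cmp 8,4)
JGT L2: taken
LOAD R1, [R4] → R1=M[4]=18
SUB R1, 6 → R1=18-6=12
OR R1, 8 → R1=12|8=12
ADD R4, 4 → R4=4+4=8
SUB R5, 1 → R5=8-1=7
CMP R5, 4  (cmp 7,4)
JGT L2: taken
LOAD R1, [R4] → R1=M[8]=-6
SUB R1, 6 → R1=(-6)-6=-12
OR R1, 8 → R1=(-12)|8=-4
ADD R4, 4 → R4=8+4=12
SUB R5, 1 → R5=7-1=6
CMP R5, 4  (cmp 6,4)
JGT L2: taken
LOAD R1, [R4] → R1=M[12]=20
SUB R1, 6 → R1=20-6=14
OR R1, 8 → R1=14|8=14
ADD R4, 4 → R4=12+4=16
SUB R5, 1 → R5=6-1=5
CMP R5, 4  (cmp 5,4)
JGT L2: taken
LOAD R1, [R4] → R1=M[16]=17
SUB R1, 6 → R1=17-6=11
OR R1, 8 → R1=11|8=11
ADD R4, 4 → R4=16+4=20
SUB R5, 1 → R5=5-1=4
CMP R5, 4  (cmp 4,4)
JGT L2: not taken
ADD R1, 1 → R1=11+1=12
STORE R1, [8] → M[8]=12
halt.
Total executed instructions: 41.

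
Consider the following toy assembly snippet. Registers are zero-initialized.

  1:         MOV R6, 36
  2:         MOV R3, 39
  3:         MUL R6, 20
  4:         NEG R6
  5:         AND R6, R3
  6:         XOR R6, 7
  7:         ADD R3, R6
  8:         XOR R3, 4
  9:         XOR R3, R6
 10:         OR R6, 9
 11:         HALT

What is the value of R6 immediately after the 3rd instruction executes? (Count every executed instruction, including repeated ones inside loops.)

after MOV R6, 36: R6=36
after MOV R3, 39: R3=39
after MUL R6, 20: R6=36*20=720
After step 3: R6 = 720.

720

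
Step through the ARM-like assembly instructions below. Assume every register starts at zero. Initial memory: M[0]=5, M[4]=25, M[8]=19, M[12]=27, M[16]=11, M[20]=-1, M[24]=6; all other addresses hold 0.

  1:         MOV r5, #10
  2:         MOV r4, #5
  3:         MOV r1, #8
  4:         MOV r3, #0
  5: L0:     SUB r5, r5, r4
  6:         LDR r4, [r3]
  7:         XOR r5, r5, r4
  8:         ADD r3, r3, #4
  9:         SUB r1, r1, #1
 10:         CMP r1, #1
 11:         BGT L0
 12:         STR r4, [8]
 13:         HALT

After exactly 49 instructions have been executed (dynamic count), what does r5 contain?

after MOV r5, #10: r5=10
after MOV r4, #5: r4=5
after MOV r1, #8: r1=8
after MOV r3, #0: r3=0
after SUB r5, r5, r4: r5=10-5=5
after LDR r4, [r3]: r4=M[0]=5
after XOR r5, r5, r4: r5=5^5=0
after ADD r3, r3, #4: r3=0+4=4
after SUB r1, r1, #1: r1=8-1=7
CMP r1, #1  (cmp 7,1)
BGT L0: taken
after SUB r5, r5, r4: r5=0-5=-5
after LDR r4, [r3]: r4=M[4]=25
after XOR r5, r5, r4: r5=(-5)^25=-30
after ADD r3, r3, #4: r3=4+4=8
after SUB r1, r1, #1: r1=7-1=6
CMP r1, #1  (cmp 6,1)
BGT L0: taken
after SUB r5, r5, r4: r5=(-30)-25=-55
after LDR r4, [r3]: r4=M[8]=19
after XOR r5, r5, r4: r5=(-55)^19=-38
after ADD r3, r3, #4: r3=8+4=12
after SUB r1, r1, #1: r1=6-1=5
CMP r1, #1  (cmp 5,1)
BGT L0: taken
after SUB r5, r5, r4: r5=(-38)-19=-57
after LDR r4, [r3]: r4=M[12]=27
after XOR r5, r5, r4: r5=(-57)^27=-36
after ADD r3, r3, #4: r3=12+4=16
after SUB r1, r1, #1: r1=5-1=4
CMP r1, #1  (cmp 4,1)
BGT L0: taken
after SUB r5, r5, r4: r5=(-36)-27=-63
after LDR r4, [r3]: r4=M[16]=11
after XOR r5, r5, r4: r5=(-63)^11=-54
after ADD r3, r3, #4: r3=16+4=20
after SUB r1, r1, #1: r1=4-1=3
CMP r1, #1  (cmp 3,1)
BGT L0: taken
after SUB r5, r5, r4: r5=(-54)-11=-65
after LDR r4, [r3]: r4=M[20]=-1
after XOR r5, r5, r4: r5=(-65)^(-1)=64
after ADD r3, r3, #4: r3=20+4=24
after SUB r1, r1, #1: r1=3-1=2
CMP r1, #1  (cmp 2,1)
BGT L0: taken
after SUB r5, r5, r4: r5=64-(-1)=65
after LDR r4, [r3]: r4=M[24]=6
after XOR r5, r5, r4: r5=65^6=71
After step 49: r5 = 71.

71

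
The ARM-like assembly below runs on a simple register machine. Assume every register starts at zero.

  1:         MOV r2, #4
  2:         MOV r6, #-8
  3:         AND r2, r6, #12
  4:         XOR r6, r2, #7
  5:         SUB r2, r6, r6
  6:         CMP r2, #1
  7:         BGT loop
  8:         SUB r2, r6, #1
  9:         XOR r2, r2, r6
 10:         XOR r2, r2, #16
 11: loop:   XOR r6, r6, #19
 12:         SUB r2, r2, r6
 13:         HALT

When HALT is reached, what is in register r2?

-11

after MOV r2, #4: r2=4
after MOV r6, #-8: r6=-8
after AND r2, r6, #12: r2=(-8)&12=8
after XOR r6, r2, #7: r6=8^7=15
after SUB r2, r6, r6: r2=15-15=0
CMP r2, #1  (cmp 0,1)
BGT loop: not taken
after SUB r2, r6, #1: r2=15-1=14
after XOR r2, r2, r6: r2=14^15=1
after XOR r2, r2, #16: r2=1^16=17
after XOR r6, r6, #19: r6=15^19=28
after SUB r2, r2, r6: r2=17-28=-11
halt.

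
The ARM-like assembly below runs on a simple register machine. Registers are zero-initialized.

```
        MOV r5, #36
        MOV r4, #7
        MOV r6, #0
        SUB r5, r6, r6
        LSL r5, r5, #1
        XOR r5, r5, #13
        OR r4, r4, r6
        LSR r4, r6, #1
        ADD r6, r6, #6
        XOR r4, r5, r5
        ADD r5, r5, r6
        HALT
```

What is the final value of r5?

19

MOV r5, #36 → r5=36
MOV r4, #7 → r4=7
MOV r6, #0 → r6=0
SUB r5, r6, r6 → r5=0-0=0
LSL r5, r5, #1 → r5=0<<1=0
XOR r5, r5, #13 → r5=0^13=13
OR r4, r4, r6 → r4=7|0=7
LSR r4, r6, #1 → r4=0>>1=0
ADD r6, r6, #6 → r6=0+6=6
XOR r4, r5, r5 → r4=13^13=0
ADD r5, r5, r6 → r5=13+6=19
halt.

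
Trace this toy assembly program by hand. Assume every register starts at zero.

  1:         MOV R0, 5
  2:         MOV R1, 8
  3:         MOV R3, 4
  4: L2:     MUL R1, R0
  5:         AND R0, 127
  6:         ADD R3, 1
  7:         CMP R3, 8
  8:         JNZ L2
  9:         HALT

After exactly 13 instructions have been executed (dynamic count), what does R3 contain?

MOV R0, 5 → R0=5
MOV R1, 8 → R1=8
MOV R3, 4 → R3=4
MUL R1, R0 → R1=8*5=40
AND R0, 127 → R0=5&127=5
ADD R3, 1 → R3=4+1=5
CMP R3, 8  (cmp 5,8)
JNZ L2: taken
MUL R1, R0 → R1=40*5=200
AND R0, 127 → R0=5&127=5
ADD R3, 1 → R3=5+1=6
CMP R3, 8  (cmp 6,8)
JNZ L2: taken
After step 13: R3 = 6.

6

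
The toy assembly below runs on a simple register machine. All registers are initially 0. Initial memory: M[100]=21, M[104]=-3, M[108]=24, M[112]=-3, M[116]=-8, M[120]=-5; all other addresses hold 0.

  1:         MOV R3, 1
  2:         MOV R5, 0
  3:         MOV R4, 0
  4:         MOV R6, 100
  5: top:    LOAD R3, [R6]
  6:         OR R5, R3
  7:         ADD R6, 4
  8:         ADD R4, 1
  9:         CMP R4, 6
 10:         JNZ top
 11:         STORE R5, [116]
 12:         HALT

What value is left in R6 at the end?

124

MOV R3, 1 → R3=1
MOV R5, 0 → R5=0
MOV R4, 0 → R4=0
MOV R6, 100 → R6=100
LOAD R3, [R6] → R3=M[100]=21
OR R5, R3 → R5=0|21=21
ADD R6, 4 → R6=100+4=104
ADD R4, 1 → R4=0+1=1
CMP R4, 6  (cmp 1,6)
JNZ top: taken
LOAD R3, [R6] → R3=M[104]=-3
OR R5, R3 → R5=21|(-3)=-3
ADD R6, 4 → R6=104+4=108
ADD R4, 1 → R4=1+1=2
CMP R4, 6  (cmp 2,6)
JNZ top: taken
LOAD R3, [R6] → R3=M[108]=24
OR R5, R3 → R5=(-3)|24=-3
ADD R6, 4 → R6=108+4=112
ADD R4, 1 → R4=2+1=3
CMP R4, 6  (cmp 3,6)
JNZ top: taken
LOAD R3, [R6] → R3=M[112]=-3
OR R5, R3 → R5=(-3)|(-3)=-3
ADD R6, 4 → R6=112+4=116
ADD R4, 1 → R4=3+1=4
CMP R4, 6  (cmp 4,6)
JNZ top: taken
LOAD R3, [R6] → R3=M[116]=-8
OR R5, R3 → R5=(-3)|(-8)=-3
ADD R6, 4 → R6=116+4=120
ADD R4, 1 → R4=4+1=5
CMP R4, 6  (cmp 5,6)
JNZ top: taken
LOAD R3, [R6] → R3=M[120]=-5
OR R5, R3 → R5=(-3)|(-5)=-1
ADD R6, 4 → R6=120+4=124
ADD R4, 1 → R4=5+1=6
CMP R4, 6  (cmp 6,6)
JNZ top: not taken
STORE R5, [116] → M[116]=-1
halt.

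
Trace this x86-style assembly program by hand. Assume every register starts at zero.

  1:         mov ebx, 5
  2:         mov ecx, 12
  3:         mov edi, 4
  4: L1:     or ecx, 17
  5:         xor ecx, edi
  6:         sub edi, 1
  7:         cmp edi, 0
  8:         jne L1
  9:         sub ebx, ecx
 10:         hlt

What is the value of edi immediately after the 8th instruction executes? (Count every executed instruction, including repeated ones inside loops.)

ebx=5
ecx=12
edi=4
ecx=12|17=29
ecx=29^4=25
edi=4-1=3
cmp edi, 0  (cmp 3,0)
jne L1: taken
After step 8: edi = 3.

3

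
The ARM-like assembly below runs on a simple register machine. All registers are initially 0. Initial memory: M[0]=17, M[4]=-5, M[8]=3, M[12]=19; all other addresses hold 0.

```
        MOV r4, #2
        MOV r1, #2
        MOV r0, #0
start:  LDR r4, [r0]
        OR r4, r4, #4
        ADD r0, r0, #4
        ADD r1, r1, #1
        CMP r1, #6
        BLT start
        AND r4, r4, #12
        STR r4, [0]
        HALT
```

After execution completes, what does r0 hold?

16

MOV r4, #2 → r4=2
MOV r1, #2 → r1=2
MOV r0, #0 → r0=0
LDR r4, [r0] → r4=M[0]=17
OR r4, r4, #4 → r4=17|4=21
ADD r0, r0, #4 → r0=0+4=4
ADD r1, r1, #1 → r1=2+1=3
CMP r1, #6  (cmp 3,6)
BLT start: taken
LDR r4, [r0] → r4=M[4]=-5
OR r4, r4, #4 → r4=(-5)|4=-1
ADD r0, r0, #4 → r0=4+4=8
ADD r1, r1, #1 → r1=3+1=4
CMP r1, #6  (cmp 4,6)
BLT start: taken
LDR r4, [r0] → r4=M[8]=3
OR r4, r4, #4 → r4=3|4=7
ADD r0, r0, #4 → r0=8+4=12
ADD r1, r1, #1 → r1=4+1=5
CMP r1, #6  (cmp 5,6)
BLT start: taken
LDR r4, [r0] → r4=M[12]=19
OR r4, r4, #4 → r4=19|4=23
ADD r0, r0, #4 → r0=12+4=16
ADD r1, r1, #1 → r1=5+1=6
CMP r1, #6  (cmp 6,6)
BLT start: not taken
AND r4, r4, #12 → r4=23&12=4
STR r4, [0] → M[0]=4
halt.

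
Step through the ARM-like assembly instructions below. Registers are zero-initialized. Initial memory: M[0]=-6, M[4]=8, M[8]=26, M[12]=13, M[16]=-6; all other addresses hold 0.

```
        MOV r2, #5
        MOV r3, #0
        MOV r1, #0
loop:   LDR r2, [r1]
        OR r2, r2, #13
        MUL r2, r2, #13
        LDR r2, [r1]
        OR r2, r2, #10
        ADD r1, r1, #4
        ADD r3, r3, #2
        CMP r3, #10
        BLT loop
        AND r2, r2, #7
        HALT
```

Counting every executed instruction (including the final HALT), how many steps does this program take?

after MOV r2, #5: r2=5
after MOV r3, #0: r3=0
after MOV r1, #0: r1=0
after LDR r2, [r1]: r2=M[0]=-6
after OR r2, r2, #13: r2=(-6)|13=-1
after MUL r2, r2, #13: r2=(-1)*13=-13
after LDR r2, [r1]: r2=M[0]=-6
after OR r2, r2, #10: r2=(-6)|10=-6
after ADD r1, r1, #4: r1=0+4=4
after ADD r3, r3, #2: r3=0+2=2
CMP r3, #10  (cmp 2,10)
BLT loop: taken
after LDR r2, [r1]: r2=M[4]=8
after OR r2, r2, #13: r2=8|13=13
after MUL r2, r2, #13: r2=13*13=169
after LDR r2, [r1]: r2=M[4]=8
after OR r2, r2, #10: r2=8|10=10
after ADD r1, r1, #4: r1=4+4=8
after ADD r3, r3, #2: r3=2+2=4
CMP r3, #10  (cmp 4,10)
BLT loop: taken
after LDR r2, [r1]: r2=M[8]=26
after OR r2, r2, #13: r2=26|13=31
after MUL r2, r2, #13: r2=31*13=403
after LDR r2, [r1]: r2=M[8]=26
after OR r2, r2, #10: r2=26|10=26
after ADD r1, r1, #4: r1=8+4=12
after ADD r3, r3, #2: r3=4+2=6
CMP r3, #10  (cmp 6,10)
BLT loop: taken
after LDR r2, [r1]: r2=M[12]=13
after OR r2, r2, #13: r2=13|13=13
after MUL r2, r2, #13: r2=13*13=169
after LDR r2, [r1]: r2=M[12]=13
after OR r2, r2, #10: r2=13|10=15
after ADD r1, r1, #4: r1=12+4=16
after ADD r3, r3, #2: r3=6+2=8
CMP r3, #10  (cmp 8,10)
BLT loop: taken
after LDR r2, [r1]: r2=M[16]=-6
after OR r2, r2, #13: r2=(-6)|13=-1
after MUL r2, r2, #13: r2=(-1)*13=-13
after LDR r2, [r1]: r2=M[16]=-6
after OR r2, r2, #10: r2=(-6)|10=-6
after ADD r1, r1, #4: r1=16+4=20
after ADD r3, r3, #2: r3=8+2=10
CMP r3, #10  (cmp 10,10)
BLT loop: not taken
after AND r2, r2, #7: r2=(-6)&7=2
halt.
Total executed instructions: 50.

50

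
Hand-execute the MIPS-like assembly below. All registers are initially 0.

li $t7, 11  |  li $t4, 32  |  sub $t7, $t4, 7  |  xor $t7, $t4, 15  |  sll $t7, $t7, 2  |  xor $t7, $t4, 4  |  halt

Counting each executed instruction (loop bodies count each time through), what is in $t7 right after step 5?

188

after li $t7, 11: $t7=11
after li $t4, 32: $t4=32
after sub $t7, $t4, 7: $t7=32-7=25
after xor $t7, $t4, 15: $t7=32^15=47
after sll $t7, $t7, 2: $t7=47<<2=188
After step 5: $t7 = 188.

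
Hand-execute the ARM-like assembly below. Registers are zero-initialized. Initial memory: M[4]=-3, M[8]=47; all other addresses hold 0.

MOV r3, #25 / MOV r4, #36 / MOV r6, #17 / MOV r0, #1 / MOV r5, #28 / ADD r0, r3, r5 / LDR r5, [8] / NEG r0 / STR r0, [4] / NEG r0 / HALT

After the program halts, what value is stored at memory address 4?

MOV r3, #25 → r3=25
MOV r4, #36 → r4=36
MOV r6, #17 → r6=17
MOV r0, #1 → r0=1
MOV r5, #28 → r5=28
ADD r0, r3, r5 → r0=25+28=53
LDR r5, [8] → r5=M[8]=47
NEG r0 → r0=-(53)=-53
STR r0, [4] → M[4]=-53
NEG r0 → r0=-(-53)=53
halt.

-53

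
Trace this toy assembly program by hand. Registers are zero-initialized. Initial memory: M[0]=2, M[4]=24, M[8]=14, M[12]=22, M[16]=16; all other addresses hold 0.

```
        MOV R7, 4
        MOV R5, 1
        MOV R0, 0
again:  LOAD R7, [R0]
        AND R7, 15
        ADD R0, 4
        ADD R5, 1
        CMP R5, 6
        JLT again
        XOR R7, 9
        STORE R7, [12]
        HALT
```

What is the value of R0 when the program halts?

20

MOV R7, 4 → R7=4
MOV R5, 1 → R5=1
MOV R0, 0 → R0=0
LOAD R7, [R0] → R7=M[0]=2
AND R7, 15 → R7=2&15=2
ADD R0, 4 → R0=0+4=4
ADD R5, 1 → R5=1+1=2
CMP R5, 6  (cmp 2,6)
JLT again: taken
LOAD R7, [R0] → R7=M[4]=24
AND R7, 15 → R7=24&15=8
ADD R0, 4 → R0=4+4=8
ADD R5, 1 → R5=2+1=3
CMP R5, 6  (cmp 3,6)
JLT again: taken
LOAD R7, [R0] → R7=M[8]=14
AND R7, 15 → R7=14&15=14
ADD R0, 4 → R0=8+4=12
ADD R5, 1 → R5=3+1=4
CMP R5, 6  (cmp 4,6)
JLT again: taken
LOAD R7, [R0] → R7=M[12]=22
AND R7, 15 → R7=22&15=6
ADD R0, 4 → R0=12+4=16
ADD R5, 1 → R5=4+1=5
CMP R5, 6  (cmp 5,6)
JLT again: taken
LOAD R7, [R0] → R7=M[16]=16
AND R7, 15 → R7=16&15=0
ADD R0, 4 → R0=16+4=20
ADD R5, 1 → R5=5+1=6
CMP R5, 6  (cmp 6,6)
JLT again: not taken
XOR R7, 9 → R7=0^9=9
STORE R7, [12] → M[12]=9
halt.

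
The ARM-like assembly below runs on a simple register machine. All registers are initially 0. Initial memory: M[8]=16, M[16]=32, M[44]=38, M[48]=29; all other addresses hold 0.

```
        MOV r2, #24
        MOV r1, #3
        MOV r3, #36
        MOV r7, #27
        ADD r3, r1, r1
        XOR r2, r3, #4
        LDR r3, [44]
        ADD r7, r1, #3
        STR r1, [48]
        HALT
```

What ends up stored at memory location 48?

3

r2=24
r1=3
r3=36
r7=27
r3=3+3=6
r2=6^4=2
r3=M[44]=38
r7=3+3=6
STR r1, [48] → M[48]=3
halt.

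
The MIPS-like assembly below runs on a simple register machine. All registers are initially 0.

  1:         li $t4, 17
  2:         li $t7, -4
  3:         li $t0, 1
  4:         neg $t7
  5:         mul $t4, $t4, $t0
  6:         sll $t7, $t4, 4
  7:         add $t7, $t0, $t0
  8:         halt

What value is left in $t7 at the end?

after li $t4, 17: $t4=17
after li $t7, -4: $t7=-4
after li $t0, 1: $t0=1
after neg $t7: $t7=-(-4)=4
after mul $t4, $t4, $t0: $t4=17*1=17
after sll $t7, $t4, 4: $t7=17<<4=272
after add $t7, $t0, $t0: $t7=1+1=2
halt.

2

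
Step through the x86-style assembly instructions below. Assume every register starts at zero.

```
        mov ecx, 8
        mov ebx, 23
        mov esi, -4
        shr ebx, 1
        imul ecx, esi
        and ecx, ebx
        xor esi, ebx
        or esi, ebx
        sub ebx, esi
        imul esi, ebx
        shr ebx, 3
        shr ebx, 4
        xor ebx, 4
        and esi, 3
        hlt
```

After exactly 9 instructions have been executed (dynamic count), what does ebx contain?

after mov ecx, 8: ecx=8
after mov ebx, 23: ebx=23
after mov esi, -4: esi=-4
after shr ebx, 1: ebx=23>>1=11
after imul ecx, esi: ecx=8*(-4)=-32
after and ecx, ebx: ecx=(-32)&11=0
after xor esi, ebx: esi=(-4)^11=-9
after or esi, ebx: esi=(-9)|11=-1
after sub ebx, esi: ebx=11-(-1)=12
After step 9: ebx = 12.

12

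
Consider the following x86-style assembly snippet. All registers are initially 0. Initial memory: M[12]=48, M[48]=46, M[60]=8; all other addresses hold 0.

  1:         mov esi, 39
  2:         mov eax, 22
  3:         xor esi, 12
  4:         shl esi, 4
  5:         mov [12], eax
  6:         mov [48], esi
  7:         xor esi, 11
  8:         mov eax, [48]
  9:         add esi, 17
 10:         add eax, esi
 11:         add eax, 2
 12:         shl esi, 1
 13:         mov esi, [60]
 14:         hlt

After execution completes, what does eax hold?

1406

esi=39
eax=22
esi=39^12=43
esi=43<<4=688
mov [12], eax → M[12]=22
mov [48], esi → M[48]=688
esi=688^11=699
eax=M[48]=688
esi=699+17=716
eax=688+716=1404
eax=1404+2=1406
esi=716<<1=1432
esi=M[60]=8
halt.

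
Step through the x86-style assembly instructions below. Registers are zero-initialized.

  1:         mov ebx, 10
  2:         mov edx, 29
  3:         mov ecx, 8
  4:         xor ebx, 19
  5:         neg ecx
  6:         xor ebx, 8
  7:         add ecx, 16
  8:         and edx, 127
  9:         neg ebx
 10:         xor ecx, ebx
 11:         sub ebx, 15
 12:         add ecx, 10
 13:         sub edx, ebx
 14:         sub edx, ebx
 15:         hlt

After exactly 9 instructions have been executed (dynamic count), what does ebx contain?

-17

mov ebx, 10 → ebx=10
mov edx, 29 → edx=29
mov ecx, 8 → ecx=8
xor ebx, 19 → ebx=10^19=25
neg ecx → ecx=-(8)=-8
xor ebx, 8 → ebx=25^8=17
add ecx, 16 → ecx=(-8)+16=8
and edx, 127 → edx=29&127=29
neg ebx → ebx=-(17)=-17
After step 9: ebx = -17.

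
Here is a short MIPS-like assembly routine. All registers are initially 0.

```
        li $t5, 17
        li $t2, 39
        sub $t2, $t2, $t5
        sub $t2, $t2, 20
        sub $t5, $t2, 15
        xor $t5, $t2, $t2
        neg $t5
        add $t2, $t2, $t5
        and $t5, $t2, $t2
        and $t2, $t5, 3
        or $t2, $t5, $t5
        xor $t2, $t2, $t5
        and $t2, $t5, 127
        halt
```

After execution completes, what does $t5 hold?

after li $t5, 17: $t5=17
after li $t2, 39: $t2=39
after sub $t2, $t2, $t5: $t2=39-17=22
after sub $t2, $t2, 20: $t2=22-20=2
after sub $t5, $t2, 15: $t5=2-15=-13
after xor $t5, $t2, $t2: $t5=2^2=0
after neg $t5: $t5=-(0)=0
after add $t2, $t2, $t5: $t2=2+0=2
after and $t5, $t2, $t2: $t5=2&2=2
after and $t2, $t5, 3: $t2=2&3=2
after or $t2, $t5, $t5: $t2=2|2=2
after xor $t2, $t2, $t5: $t2=2^2=0
after and $t2, $t5, 127: $t2=2&127=2
halt.

2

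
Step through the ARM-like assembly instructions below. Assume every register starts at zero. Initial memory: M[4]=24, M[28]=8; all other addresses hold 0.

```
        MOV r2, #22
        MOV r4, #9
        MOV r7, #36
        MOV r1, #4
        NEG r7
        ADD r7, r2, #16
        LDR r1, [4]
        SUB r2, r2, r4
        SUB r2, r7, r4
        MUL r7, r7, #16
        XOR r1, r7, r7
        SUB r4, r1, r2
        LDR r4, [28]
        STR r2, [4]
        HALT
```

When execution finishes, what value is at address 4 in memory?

r2=22
r4=9
r7=36
r1=4
r7=-(36)=-36
r7=22+16=38
r1=M[4]=24
r2=22-9=13
r2=38-9=29
r7=38*16=608
r1=608^608=0
r4=0-29=-29
r4=M[28]=8
STR r2, [4] → M[4]=29
halt.

29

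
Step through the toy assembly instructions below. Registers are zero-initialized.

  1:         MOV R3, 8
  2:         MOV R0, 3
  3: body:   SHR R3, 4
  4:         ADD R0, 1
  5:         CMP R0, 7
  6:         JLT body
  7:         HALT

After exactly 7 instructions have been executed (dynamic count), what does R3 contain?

0

MOV R3, 8 → R3=8
MOV R0, 3 → R0=3
SHR R3, 4 → R3=8>>4=0
ADD R0, 1 → R0=3+1=4
CMP R0, 7  (cmp 4,7)
JLT body: taken
SHR R3, 4 → R3=0>>4=0
After step 7: R3 = 0.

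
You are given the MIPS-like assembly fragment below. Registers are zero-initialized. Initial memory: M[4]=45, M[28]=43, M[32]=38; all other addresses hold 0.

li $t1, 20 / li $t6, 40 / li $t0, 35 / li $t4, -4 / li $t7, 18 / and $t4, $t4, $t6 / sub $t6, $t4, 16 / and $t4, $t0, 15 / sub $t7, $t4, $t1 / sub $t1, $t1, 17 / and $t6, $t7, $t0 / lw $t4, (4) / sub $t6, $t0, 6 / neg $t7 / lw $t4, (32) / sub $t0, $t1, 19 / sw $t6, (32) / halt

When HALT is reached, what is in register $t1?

$t1=20
$t6=40
$t0=35
$t4=-4
$t7=18
$t4=(-4)&40=40
$t6=40-16=24
$t4=35&15=3
$t7=3-20=-17
$t1=20-17=3
$t6=(-17)&35=35
$t4=M[4]=45
$t6=35-6=29
$t7=-(-17)=17
$t4=M[32]=38
$t0=3-19=-16
sw $t6, (32) → M[32]=29
halt.

3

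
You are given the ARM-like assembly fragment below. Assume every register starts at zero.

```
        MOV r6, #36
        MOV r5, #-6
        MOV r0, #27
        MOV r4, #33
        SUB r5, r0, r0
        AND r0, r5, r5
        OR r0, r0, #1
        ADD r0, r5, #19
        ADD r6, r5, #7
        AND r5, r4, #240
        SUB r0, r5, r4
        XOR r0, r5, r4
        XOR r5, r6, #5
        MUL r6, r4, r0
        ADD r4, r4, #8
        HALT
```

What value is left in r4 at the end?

r6=36
r5=-6
r0=27
r4=33
r5=27-27=0
r0=0&0=0
r0=0|1=1
r0=0+19=19
r6=0+7=7
r5=33&240=32
r0=32-33=-1
r0=32^33=1
r5=7^5=2
r6=33*1=33
r4=33+8=41
halt.

41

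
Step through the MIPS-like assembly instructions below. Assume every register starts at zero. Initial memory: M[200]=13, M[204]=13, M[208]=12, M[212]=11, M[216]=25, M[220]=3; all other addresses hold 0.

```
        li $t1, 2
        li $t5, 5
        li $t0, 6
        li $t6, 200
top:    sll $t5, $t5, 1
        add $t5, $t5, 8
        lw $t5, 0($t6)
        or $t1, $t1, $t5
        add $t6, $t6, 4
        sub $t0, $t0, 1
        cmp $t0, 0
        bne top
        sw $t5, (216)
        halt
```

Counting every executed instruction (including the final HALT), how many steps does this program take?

li $t1, 2 → $t1=2
li $t5, 5 → $t5=5
li $t0, 6 → $t0=6
li $t6, 200 → $t6=200
sll $t5, $t5, 1 → $t5=5<<1=10
add $t5, $t5, 8 → $t5=10+8=18
lw $t5, 0($t6) → $t5=M[200]=13
or $t1, $t1, $t5 → $t1=2|13=15
add $t6, $t6, 4 → $t6=200+4=204
sub $t0, $t0, 1 → $t0=6-1=5
cmp $t0, 0  (cmp 5,0)
bne top: taken
sll $t5, $t5, 1 → $t5=13<<1=26
add $t5, $t5, 8 → $t5=26+8=34
lw $t5, 0($t6) → $t5=M[204]=13
or $t1, $t1, $t5 → $t1=15|13=15
add $t6, $t6, 4 → $t6=204+4=208
sub $t0, $t0, 1 → $t0=5-1=4
cmp $t0, 0  (cmp 4,0)
bne top: taken
sll $t5, $t5, 1 → $t5=13<<1=26
add $t5, $t5, 8 → $t5=26+8=34
lw $t5, 0($t6) → $t5=M[208]=12
or $t1, $t1, $t5 → $t1=15|12=15
add $t6, $t6, 4 → $t6=208+4=212
sub $t0, $t0, 1 → $t0=4-1=3
cmp $t0, 0  (cmp 3,0)
bne top: taken
sll $t5, $t5, 1 → $t5=12<<1=24
add $t5, $t5, 8 → $t5=24+8=32
lw $t5, 0($t6) → $t5=M[212]=11
or $t1, $t1, $t5 → $t1=15|11=15
add $t6, $t6, 4 → $t6=212+4=216
sub $t0, $t0, 1 → $t0=3-1=2
cmp $t0, 0  (cmp 2,0)
bne top: taken
sll $t5, $t5, 1 → $t5=11<<1=22
add $t5, $t5, 8 → $t5=22+8=30
lw $t5, 0($t6) → $t5=M[216]=25
or $t1, $t1, $t5 → $t1=15|25=31
add $t6, $t6, 4 → $t6=216+4=220
sub $t0, $t0, 1 → $t0=2-1=1
cmp $t0, 0  (cmp 1,0)
bne top: taken
sll $t5, $t5, 1 → $t5=25<<1=50
add $t5, $t5, 8 → $t5=50+8=58
lw $t5, 0($t6) → $t5=M[220]=3
or $t1, $t1, $t5 → $t1=31|3=31
add $t6, $t6, 4 → $t6=220+4=224
sub $t0, $t0, 1 → $t0=1-1=0
cmp $t0, 0  (cmp 0,0)
bne top: not taken
sw $t5, (216) → M[216]=3
halt.
Total executed instructions: 54.

54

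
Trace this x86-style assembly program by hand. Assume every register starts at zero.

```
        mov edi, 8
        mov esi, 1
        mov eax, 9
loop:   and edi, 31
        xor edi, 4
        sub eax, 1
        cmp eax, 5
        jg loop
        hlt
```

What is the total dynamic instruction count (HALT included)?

edi=8
esi=1
eax=9
edi=8&31=8
edi=8^4=12
eax=9-1=8
cmp eax, 5  (cmp 8,5)
jg loop: taken
edi=12&31=12
edi=12^4=8
eax=8-1=7
cmp eax, 5  (cmp 7,5)
jg loop: taken
edi=8&31=8
edi=8^4=12
eax=7-1=6
cmp eax, 5  (cmp 6,5)
jg loop: taken
edi=12&31=12
edi=12^4=8
eax=6-1=5
cmp eax, 5  (cmp 5,5)
jg loop: not taken
halt.
Total executed instructions: 24.

24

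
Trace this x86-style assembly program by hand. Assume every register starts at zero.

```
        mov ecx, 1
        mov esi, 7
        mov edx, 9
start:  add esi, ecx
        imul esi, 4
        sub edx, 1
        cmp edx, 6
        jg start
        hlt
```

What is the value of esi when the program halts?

ecx=1
esi=7
edx=9
esi=7+1=8
esi=8*4=32
edx=9-1=8
cmp edx, 6  (cmp 8,6)
jg start: taken
esi=32+1=33
esi=33*4=132
edx=8-1=7
cmp edx, 6  (cmp 7,6)
jg start: taken
esi=132+1=133
esi=133*4=532
edx=7-1=6
cmp edx, 6  (cmp 6,6)
jg start: not taken
halt.

532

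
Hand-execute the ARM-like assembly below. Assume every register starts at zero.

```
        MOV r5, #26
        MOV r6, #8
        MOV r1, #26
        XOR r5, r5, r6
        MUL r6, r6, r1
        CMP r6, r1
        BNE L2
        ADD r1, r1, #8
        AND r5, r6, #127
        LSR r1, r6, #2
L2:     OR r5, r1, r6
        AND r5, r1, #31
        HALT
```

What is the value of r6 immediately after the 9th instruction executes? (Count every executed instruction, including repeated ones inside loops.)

208

after MOV r5, #26: r5=26
after MOV r6, #8: r6=8
after MOV r1, #26: r1=26
after XOR r5, r5, r6: r5=26^8=18
after MUL r6, r6, r1: r6=8*26=208
CMP r6, r1  (cmp 208,26)
BNE L2: taken
after OR r5, r1, r6: r5=26|208=218
after AND r5, r1, #31: r5=26&31=26
After step 9: r6 = 208.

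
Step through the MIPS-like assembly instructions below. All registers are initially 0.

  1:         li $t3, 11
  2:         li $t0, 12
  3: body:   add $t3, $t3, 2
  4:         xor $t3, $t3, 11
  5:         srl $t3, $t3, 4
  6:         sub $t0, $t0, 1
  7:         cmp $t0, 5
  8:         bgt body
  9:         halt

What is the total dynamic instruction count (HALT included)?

45

$t3=11
$t0=12
$t3=11+2=13
$t3=13^11=6
$t3=6>>4=0
$t0=12-1=11
cmp $t0, 5  (cmp 11,5)
bgt body: taken
$t3=0+2=2
$t3=2^11=9
$t3=9>>4=0
$t0=11-1=10
cmp $t0, 5  (cmp 10,5)
bgt body: taken
$t3=0+2=2
$t3=2^11=9
$t3=9>>4=0
$t0=10-1=9
cmp $t0, 5  (cmp 9,5)
bgt body: taken
$t3=0+2=2
$t3=2^11=9
$t3=9>>4=0
$t0=9-1=8
cmp $t0, 5  (cmp 8,5)
bgt body: taken
$t3=0+2=2
$t3=2^11=9
$t3=9>>4=0
$t0=8-1=7
cmp $t0, 5  (cmp 7,5)
bgt body: taken
$t3=0+2=2
$t3=2^11=9
$t3=9>>4=0
$t0=7-1=6
cmp $t0, 5  (cmp 6,5)
bgt body: taken
$t3=0+2=2
$t3=2^11=9
$t3=9>>4=0
$t0=6-1=5
cmp $t0, 5  (cmp 5,5)
bgt body: not taken
halt.
Total executed instructions: 45.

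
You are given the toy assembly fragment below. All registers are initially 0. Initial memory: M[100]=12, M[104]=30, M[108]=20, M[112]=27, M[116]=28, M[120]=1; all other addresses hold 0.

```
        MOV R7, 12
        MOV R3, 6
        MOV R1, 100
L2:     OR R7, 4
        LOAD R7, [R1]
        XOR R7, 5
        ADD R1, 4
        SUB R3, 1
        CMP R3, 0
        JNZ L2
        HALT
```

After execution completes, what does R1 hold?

MOV R7, 12 → R7=12
MOV R3, 6 → R3=6
MOV R1, 100 → R1=100
OR R7, 4 → R7=12|4=12
LOAD R7, [R1] → R7=M[100]=12
XOR R7, 5 → R7=12^5=9
ADD R1, 4 → R1=100+4=104
SUB R3, 1 → R3=6-1=5
CMP R3, 0  (cmp 5,0)
JNZ L2: taken
OR R7, 4 → R7=9|4=13
LOAD R7, [R1] → R7=M[104]=30
XOR R7, 5 → R7=30^5=27
ADD R1, 4 → R1=104+4=108
SUB R3, 1 → R3=5-1=4
CMP R3, 0  (cmp 4,0)
JNZ L2: taken
OR R7, 4 → R7=27|4=31
LOAD R7, [R1] → R7=M[108]=20
XOR R7, 5 → R7=20^5=17
ADD R1, 4 → R1=108+4=112
SUB R3, 1 → R3=4-1=3
CMP R3, 0  (cmp 3,0)
JNZ L2: taken
OR R7, 4 → R7=17|4=21
LOAD R7, [R1] → R7=M[112]=27
XOR R7, 5 → R7=27^5=30
ADD R1, 4 → R1=112+4=116
SUB R3, 1 → R3=3-1=2
CMP R3, 0  (cmp 2,0)
JNZ L2: taken
OR R7, 4 → R7=30|4=30
LOAD R7, [R1] → R7=M[116]=28
XOR R7, 5 → R7=28^5=25
ADD R1, 4 → R1=116+4=120
SUB R3, 1 → R3=2-1=1
CMP R3, 0  (cmp 1,0)
JNZ L2: taken
OR R7, 4 → R7=25|4=29
LOAD R7, [R1] → R7=M[120]=1
XOR R7, 5 → R7=1^5=4
ADD R1, 4 → R1=120+4=124
SUB R3, 1 → R3=1-1=0
CMP R3, 0  (cmp 0,0)
JNZ L2: not taken
halt.

124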